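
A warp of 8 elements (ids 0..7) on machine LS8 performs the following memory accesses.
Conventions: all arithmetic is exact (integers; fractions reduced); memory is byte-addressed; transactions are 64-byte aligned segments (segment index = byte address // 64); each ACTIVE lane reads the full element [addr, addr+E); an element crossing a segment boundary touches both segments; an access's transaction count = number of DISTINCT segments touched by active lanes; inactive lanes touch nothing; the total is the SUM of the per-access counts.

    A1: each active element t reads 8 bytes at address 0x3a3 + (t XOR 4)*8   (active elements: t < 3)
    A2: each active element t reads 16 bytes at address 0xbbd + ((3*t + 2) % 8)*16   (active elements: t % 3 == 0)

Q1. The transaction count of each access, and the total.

A1: 1 transaction
A2: 2 transactions

Answer: 1,2; total 3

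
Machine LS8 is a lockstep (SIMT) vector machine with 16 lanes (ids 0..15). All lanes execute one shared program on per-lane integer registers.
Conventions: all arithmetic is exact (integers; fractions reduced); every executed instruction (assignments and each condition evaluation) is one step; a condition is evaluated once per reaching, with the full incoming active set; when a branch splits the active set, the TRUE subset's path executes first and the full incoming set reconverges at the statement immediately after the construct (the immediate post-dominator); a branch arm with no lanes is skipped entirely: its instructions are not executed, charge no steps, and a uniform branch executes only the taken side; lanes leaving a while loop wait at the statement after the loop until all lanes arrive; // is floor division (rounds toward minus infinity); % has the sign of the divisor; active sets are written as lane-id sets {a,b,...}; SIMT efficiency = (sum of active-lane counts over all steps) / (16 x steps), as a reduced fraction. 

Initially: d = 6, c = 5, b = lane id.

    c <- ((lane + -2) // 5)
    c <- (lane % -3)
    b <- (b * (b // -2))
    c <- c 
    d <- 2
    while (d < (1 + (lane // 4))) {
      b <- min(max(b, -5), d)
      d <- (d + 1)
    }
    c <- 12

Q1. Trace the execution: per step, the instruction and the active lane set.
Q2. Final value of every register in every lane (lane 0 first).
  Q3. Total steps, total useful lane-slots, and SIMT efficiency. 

step 0: c <- ((lane + -2) // 5)      {0,1,2,3,4,5,6,7,8,9,10,11,12,13,14,15}
step 1: c <- (lane % -3)             {0,1,2,3,4,5,6,7,8,9,10,11,12,13,14,15}
step 2: b <- (b * (b // -2))         {0,1,2,3,4,5,6,7,8,9,10,11,12,13,14,15}
step 3: c <- c                       {0,1,2,3,4,5,6,7,8,9,10,11,12,13,14,15}
step 4: d <- 2                       {0,1,2,3,4,5,6,7,8,9,10,11,12,13,14,15}
step 5: eval (d < (1 + (lane // 4))) {0,1,2,3,4,5,6,7,8,9,10,11,12,13,14,15}
step 6: b <- min(max(b, -5), d)      {8,9,10,11,12,13,14,15}
step 7: d <- (d + 1)                 {8,9,10,11,12,13,14,15}
step 8: eval (d < (1 + (lane // 4))) {8,9,10,11,12,13,14,15}
step 9: b <- min(max(b, -5), d)      {12,13,14,15}
step 10: d <- (d + 1)                 {12,13,14,15}
step 11: eval (d < (1 + (lane // 4))) {12,13,14,15}
step 12: c <- 12                      {0,1,2,3,4,5,6,7,8,9,10,11,12,13,14,15}

Answer: 13 steps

d: 2,2,2,2,2,2,2,2,3,3,3,3,4,4,4,4
c: 12,12,12,12,12,12,12,12,12,12,12,12,12,12,12,12
b: 0,-1,-2,-6,-8,-15,-18,-28,-5,-5,-5,-5,-5,-5,-5,-5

steps = 13; useful = 148; efficiency = 148/208 = 37/52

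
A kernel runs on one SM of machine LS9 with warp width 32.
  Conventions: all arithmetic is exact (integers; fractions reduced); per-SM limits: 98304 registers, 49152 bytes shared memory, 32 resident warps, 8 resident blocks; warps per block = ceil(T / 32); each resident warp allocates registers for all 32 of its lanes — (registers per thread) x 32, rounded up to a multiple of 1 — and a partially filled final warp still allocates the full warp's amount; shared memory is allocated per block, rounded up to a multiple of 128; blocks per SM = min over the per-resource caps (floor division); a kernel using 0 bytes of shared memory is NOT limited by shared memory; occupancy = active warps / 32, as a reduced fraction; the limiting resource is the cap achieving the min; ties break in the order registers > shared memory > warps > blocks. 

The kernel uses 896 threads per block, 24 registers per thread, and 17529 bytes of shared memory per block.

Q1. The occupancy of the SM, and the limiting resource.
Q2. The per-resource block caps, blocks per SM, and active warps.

Answer: occupancy 7/8, limited by warps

registers: 4 blocks
shared memory: 2 blocks
warps: 1 block
blocks: 8 blocks

Answer: 1 block, 28 active warps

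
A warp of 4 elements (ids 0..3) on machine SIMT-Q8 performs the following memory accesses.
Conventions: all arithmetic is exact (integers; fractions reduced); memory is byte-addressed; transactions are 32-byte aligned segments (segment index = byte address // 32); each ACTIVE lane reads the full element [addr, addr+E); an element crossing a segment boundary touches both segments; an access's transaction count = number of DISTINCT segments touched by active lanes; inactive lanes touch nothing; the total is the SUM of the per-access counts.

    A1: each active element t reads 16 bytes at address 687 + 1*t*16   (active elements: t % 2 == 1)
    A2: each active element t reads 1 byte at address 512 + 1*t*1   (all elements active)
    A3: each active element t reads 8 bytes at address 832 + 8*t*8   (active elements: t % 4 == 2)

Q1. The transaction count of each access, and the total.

A1: 3 transactions
A2: 1 transaction
A3: 1 transaction

Answer: 3,1,1; total 5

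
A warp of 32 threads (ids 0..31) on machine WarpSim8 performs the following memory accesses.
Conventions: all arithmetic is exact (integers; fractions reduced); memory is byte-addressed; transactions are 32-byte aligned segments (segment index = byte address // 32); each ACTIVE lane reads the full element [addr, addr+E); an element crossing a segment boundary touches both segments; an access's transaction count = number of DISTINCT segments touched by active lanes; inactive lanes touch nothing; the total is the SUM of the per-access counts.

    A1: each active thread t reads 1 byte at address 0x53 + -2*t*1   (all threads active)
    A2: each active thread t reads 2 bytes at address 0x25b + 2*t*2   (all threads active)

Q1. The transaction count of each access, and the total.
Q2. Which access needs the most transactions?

A1: 3 transactions
A2: 5 transactions

Answer: 3,5; total 8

Answer: A2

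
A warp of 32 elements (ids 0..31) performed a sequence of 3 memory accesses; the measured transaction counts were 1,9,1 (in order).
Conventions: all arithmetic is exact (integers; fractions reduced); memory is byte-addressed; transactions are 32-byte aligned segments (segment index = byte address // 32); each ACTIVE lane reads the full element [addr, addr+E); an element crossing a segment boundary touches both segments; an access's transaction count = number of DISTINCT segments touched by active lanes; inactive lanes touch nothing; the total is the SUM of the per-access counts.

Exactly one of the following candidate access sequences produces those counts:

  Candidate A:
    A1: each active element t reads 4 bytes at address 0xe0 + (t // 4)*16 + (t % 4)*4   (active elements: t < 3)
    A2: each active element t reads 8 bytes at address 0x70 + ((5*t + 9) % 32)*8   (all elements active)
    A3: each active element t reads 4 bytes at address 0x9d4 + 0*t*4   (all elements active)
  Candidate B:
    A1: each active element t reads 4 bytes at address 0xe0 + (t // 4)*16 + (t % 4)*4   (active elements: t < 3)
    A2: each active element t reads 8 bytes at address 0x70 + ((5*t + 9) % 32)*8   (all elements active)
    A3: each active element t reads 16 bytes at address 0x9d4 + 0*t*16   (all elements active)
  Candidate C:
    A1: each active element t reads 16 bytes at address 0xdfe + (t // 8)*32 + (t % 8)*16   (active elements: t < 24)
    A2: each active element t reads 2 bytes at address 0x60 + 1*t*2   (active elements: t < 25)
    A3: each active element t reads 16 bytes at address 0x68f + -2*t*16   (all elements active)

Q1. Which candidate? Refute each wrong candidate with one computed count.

B: A3 gives 2 transactions, not 1
C: A1 gives 7 transactions, not 1
A: all counts match (1,9,1)

Answer: A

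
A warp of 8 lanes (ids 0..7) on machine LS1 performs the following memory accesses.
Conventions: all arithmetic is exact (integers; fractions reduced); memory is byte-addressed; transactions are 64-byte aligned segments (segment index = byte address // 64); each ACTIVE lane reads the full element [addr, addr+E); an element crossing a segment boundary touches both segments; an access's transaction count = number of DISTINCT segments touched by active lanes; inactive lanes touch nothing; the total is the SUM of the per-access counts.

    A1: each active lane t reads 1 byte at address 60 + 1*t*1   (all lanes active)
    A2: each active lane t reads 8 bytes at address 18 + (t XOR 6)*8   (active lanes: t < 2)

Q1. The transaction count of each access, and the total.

A1: 2 transactions
A2: 1 transaction

Answer: 2,1; total 3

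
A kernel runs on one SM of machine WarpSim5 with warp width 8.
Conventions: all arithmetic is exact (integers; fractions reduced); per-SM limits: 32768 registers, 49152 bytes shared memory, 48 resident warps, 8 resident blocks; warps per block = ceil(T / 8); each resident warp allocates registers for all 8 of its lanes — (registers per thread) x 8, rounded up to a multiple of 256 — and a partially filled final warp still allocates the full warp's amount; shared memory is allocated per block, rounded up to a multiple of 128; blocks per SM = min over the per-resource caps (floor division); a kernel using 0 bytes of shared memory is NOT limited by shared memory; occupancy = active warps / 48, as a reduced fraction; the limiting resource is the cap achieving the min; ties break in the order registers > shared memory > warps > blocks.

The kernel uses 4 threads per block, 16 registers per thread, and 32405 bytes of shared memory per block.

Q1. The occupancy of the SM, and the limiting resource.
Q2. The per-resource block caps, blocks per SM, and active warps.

Answer: occupancy 1/48, limited by shared memory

registers: 128 blocks
shared memory: 1 block
warps: 48 blocks
blocks: 8 blocks

Answer: 1 block, 1 active warp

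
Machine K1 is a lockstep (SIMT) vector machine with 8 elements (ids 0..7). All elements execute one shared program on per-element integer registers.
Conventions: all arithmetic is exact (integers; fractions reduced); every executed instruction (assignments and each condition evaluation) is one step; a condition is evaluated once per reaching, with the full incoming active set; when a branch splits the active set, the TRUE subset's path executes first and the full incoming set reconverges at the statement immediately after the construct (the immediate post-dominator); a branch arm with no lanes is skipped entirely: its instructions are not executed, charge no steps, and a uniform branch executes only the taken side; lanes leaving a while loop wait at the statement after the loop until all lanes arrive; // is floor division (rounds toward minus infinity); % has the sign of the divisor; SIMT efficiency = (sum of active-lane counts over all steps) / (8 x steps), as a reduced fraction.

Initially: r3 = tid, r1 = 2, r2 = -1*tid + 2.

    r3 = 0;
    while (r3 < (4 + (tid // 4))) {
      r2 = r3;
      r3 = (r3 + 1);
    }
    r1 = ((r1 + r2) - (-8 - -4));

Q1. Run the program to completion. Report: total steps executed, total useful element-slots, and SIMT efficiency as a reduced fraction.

Answer: 18 steps, 132 useful, 11/12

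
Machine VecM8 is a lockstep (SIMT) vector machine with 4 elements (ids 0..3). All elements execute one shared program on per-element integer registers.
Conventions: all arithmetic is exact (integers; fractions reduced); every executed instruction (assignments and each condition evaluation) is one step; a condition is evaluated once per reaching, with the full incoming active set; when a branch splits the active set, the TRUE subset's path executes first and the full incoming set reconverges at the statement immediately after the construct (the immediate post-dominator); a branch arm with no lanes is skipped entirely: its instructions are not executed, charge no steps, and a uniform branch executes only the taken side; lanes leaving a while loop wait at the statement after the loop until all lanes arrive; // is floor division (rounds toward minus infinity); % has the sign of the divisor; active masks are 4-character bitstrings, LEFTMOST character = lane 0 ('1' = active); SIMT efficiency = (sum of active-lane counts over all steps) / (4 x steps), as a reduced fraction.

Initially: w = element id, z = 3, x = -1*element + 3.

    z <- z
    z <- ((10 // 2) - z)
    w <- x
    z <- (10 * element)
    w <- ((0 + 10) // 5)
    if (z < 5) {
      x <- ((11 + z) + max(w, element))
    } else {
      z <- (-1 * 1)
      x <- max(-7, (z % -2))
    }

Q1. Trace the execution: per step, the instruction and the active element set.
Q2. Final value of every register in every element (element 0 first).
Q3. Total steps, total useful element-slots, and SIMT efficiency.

step 0: z <- z                       1111
step 1: z <- ((10 // 2) - z)         1111
step 2: w <- x                       1111
step 3: z <- (10 * element)          1111
step 4: w <- ((0 + 10) // 5)         1111
step 5: eval (z < 5)                 1111
step 6: x <- ((11 + z) + max(w, element)) 1000
step 7: z <- (-1 * 1)                0111
step 8: x <- max(-7, (z % -2))       0111

Answer: 9 steps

w: 2,2,2,2
z: 0,-1,-1,-1
x: 13,-1,-1,-1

steps = 9; useful = 31; efficiency = 31/36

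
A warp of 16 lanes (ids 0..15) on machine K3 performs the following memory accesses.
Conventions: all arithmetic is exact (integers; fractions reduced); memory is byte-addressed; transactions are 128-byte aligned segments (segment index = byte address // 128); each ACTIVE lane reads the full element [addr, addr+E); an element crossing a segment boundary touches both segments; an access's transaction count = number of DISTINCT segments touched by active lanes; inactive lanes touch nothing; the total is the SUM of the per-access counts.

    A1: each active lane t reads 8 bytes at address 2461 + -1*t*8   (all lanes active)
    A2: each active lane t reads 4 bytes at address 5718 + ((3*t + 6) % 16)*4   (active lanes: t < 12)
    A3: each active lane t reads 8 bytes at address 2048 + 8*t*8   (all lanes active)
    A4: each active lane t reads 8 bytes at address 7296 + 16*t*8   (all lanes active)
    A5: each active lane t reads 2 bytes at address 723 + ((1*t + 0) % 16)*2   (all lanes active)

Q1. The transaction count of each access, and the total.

A1: 2 transactions
A2: 2 transactions
A3: 8 transactions
A4: 16 transactions
A5: 1 transaction

Answer: 2,2,8,16,1; total 29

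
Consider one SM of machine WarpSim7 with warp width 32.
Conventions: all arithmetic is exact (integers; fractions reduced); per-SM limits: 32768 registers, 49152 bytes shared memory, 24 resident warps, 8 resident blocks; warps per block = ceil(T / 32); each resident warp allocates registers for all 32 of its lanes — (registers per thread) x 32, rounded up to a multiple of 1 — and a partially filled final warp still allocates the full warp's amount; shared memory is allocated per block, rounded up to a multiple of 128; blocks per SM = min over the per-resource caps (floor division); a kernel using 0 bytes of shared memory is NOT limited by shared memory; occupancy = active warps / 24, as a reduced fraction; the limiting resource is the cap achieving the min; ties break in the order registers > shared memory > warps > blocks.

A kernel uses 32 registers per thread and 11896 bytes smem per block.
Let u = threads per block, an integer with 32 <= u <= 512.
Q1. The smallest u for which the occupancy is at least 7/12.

Answer: u = 97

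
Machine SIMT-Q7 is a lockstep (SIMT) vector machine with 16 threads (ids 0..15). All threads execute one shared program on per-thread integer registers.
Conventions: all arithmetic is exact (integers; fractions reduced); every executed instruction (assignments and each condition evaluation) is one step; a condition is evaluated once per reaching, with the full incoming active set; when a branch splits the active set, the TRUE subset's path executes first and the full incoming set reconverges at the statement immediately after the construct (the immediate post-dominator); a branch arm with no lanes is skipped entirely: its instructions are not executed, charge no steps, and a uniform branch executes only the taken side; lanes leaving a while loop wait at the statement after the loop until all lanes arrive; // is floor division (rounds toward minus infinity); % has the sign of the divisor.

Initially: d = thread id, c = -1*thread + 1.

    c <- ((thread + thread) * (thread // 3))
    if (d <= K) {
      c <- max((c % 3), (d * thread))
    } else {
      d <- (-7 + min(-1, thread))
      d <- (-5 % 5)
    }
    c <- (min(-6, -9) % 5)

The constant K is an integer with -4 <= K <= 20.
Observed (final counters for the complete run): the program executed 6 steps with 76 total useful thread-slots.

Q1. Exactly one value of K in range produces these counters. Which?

Answer: K = 3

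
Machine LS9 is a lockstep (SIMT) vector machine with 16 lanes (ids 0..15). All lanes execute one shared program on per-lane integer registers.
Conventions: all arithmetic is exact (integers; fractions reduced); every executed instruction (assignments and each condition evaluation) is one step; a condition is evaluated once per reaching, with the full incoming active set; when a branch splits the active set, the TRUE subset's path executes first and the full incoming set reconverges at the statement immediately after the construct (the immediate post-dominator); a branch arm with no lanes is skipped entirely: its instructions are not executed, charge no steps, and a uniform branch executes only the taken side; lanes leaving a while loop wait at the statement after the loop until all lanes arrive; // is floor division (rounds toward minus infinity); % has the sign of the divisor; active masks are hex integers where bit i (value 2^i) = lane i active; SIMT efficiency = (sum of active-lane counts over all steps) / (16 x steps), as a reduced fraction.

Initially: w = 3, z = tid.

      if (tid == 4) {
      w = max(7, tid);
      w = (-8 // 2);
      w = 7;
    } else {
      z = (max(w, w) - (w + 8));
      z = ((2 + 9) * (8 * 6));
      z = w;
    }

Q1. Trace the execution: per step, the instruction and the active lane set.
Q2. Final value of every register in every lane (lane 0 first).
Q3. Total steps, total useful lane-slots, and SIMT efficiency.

step 0: eval (tid == 4)              0xffff
step 1: w <- max(7, tid)             0x0010
step 2: w <- (-8 // 2)               0x0010
step 3: w <- 7                       0x0010
step 4: z <- (max(w, w) - (w + 8))   0xffef
step 5: z <- ((2 + 9) * (8 * 6))     0xffef
step 6: z <- w                       0xffef

Answer: 7 steps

w: 3,3,3,3,7,3,3,3,3,3,3,3,3,3,3,3
z: 3,3,3,3,4,3,3,3,3,3,3,3,3,3,3,3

steps = 7; useful = 64; efficiency = 64/112 = 4/7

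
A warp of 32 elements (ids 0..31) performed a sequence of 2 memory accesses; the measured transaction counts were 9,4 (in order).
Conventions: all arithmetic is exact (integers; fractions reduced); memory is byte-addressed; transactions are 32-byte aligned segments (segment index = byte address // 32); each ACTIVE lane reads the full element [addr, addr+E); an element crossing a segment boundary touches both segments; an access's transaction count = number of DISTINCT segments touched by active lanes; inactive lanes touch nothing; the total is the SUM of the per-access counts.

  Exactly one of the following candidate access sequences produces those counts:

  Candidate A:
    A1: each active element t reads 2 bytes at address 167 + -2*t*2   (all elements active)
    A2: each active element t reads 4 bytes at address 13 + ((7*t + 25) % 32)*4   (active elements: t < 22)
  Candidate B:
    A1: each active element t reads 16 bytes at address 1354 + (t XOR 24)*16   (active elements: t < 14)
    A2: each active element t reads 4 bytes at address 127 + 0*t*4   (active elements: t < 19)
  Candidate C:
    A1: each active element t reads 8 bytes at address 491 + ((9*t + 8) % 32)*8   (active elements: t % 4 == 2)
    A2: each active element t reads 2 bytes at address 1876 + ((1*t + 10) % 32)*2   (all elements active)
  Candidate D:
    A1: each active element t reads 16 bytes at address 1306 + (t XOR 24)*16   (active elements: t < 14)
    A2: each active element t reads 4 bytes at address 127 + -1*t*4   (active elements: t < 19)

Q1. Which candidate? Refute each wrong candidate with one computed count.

A: A1 gives 5 transactions, not 9
B: A2 gives 2 transactions, not 4
C: A2 gives 3 transactions, not 4
D: all counts match (9,4)

Answer: D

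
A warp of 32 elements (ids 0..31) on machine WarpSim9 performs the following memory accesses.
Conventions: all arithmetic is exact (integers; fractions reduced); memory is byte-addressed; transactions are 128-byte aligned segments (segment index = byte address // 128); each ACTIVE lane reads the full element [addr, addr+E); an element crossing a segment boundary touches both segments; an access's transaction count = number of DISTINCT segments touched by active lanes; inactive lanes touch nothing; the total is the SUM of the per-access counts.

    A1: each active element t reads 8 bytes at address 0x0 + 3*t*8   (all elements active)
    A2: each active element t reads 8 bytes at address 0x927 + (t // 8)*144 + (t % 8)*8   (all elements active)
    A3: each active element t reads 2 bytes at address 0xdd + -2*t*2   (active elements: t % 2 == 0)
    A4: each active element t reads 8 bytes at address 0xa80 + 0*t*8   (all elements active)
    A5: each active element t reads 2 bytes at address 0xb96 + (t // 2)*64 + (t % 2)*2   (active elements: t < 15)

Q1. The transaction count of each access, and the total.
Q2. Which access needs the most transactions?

A1: 6 transactions
A2: 5 transactions
A3: 2 transactions
A4: 1 transaction
A5: 4 transactions

Answer: 6,5,2,1,4; total 18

Answer: A1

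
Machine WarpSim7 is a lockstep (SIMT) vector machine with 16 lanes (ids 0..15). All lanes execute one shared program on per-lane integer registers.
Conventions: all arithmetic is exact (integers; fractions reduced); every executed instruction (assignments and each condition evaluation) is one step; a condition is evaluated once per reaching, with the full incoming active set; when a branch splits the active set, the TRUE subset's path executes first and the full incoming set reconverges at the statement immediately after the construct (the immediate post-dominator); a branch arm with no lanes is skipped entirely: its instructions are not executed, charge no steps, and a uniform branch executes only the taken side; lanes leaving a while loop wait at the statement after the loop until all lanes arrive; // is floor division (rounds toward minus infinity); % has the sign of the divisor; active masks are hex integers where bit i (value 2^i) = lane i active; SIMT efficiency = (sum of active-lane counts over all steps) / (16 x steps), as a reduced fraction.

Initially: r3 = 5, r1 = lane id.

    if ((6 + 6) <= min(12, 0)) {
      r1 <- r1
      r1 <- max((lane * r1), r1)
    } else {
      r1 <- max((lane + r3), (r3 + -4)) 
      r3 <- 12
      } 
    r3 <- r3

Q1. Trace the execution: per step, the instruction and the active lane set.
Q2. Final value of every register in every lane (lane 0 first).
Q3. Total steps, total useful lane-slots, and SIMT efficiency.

step 0: eval ((6 + 6) <= min(12, 0)) 0xffff
step 1: r1 <- max((lane + r3), (r3 + -4)) 0xffff
step 2: r3 <- 12                     0xffff
step 3: r3 <- r3                     0xffff

Answer: 4 steps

r3: 12,12,12,12,12,12,12,12,12,12,12,12,12,12,12,12
r1: 5,6,7,8,9,10,11,12,13,14,15,16,17,18,19,20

steps = 4; useful = 64; efficiency = 64/64 = 1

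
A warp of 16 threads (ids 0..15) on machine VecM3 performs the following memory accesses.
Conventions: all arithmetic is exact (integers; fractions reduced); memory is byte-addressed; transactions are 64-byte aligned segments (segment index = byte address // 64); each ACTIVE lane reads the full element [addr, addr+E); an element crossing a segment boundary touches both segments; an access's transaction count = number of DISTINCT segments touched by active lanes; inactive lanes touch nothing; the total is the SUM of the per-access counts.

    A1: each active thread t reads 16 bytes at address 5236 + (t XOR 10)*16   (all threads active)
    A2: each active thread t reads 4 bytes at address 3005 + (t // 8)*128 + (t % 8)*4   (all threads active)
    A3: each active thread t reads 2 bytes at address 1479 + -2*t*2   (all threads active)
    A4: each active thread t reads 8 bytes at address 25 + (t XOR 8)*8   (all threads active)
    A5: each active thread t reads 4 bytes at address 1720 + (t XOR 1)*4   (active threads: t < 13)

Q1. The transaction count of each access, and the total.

A1: 5 transactions
A2: 4 transactions
A3: 2 transactions
A4: 3 transactions
A5: 2 transactions

Answer: 5,4,2,3,2; total 16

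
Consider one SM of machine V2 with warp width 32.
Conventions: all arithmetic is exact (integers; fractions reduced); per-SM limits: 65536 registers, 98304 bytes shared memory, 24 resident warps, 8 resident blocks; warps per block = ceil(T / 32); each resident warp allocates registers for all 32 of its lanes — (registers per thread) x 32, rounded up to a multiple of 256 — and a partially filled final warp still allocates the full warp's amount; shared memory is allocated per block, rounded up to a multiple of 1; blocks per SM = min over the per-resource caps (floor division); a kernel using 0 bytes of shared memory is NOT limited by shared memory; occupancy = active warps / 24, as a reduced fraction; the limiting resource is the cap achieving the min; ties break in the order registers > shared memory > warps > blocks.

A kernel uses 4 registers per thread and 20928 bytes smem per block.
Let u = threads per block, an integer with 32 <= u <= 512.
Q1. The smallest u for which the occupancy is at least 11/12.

Answer: u = 161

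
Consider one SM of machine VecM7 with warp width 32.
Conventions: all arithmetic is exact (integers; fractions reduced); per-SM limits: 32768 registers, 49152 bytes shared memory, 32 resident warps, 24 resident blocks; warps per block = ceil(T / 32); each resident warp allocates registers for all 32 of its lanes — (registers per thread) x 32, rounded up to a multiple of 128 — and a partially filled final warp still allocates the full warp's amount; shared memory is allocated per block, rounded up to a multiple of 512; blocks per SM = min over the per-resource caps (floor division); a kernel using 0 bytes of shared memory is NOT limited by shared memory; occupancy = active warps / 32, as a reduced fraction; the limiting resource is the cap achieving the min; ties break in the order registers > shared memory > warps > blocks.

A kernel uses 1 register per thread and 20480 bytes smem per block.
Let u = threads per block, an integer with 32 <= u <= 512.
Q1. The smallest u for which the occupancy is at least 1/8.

Answer: u = 33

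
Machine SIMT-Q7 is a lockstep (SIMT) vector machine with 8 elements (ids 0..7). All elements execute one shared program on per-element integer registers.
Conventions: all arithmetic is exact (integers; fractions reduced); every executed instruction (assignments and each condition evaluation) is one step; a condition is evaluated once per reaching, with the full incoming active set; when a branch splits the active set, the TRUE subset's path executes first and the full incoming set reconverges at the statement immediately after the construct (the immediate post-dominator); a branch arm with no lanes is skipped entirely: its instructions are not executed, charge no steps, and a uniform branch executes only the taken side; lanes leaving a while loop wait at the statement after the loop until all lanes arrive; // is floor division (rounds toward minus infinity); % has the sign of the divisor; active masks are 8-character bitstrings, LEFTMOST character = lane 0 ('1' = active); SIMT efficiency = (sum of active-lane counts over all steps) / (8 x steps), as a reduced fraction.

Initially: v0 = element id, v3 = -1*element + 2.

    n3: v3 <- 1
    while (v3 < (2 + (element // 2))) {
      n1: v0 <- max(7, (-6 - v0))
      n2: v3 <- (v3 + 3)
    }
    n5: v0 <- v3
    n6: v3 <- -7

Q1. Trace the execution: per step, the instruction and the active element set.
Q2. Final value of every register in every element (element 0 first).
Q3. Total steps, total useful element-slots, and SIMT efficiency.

step 0: v3 <- 1                      11111111
step 1: eval (v3 < (2 + (element // 2))) 11111111
step 2: v0 <- max(7, (-6 - v0))      11111111
step 3: v3 <- (v3 + 3)               11111111
step 4: eval (v3 < (2 + (element // 2))) 11111111
step 5: v0 <- max(7, (-6 - v0))      00000011
step 6: v3 <- (v3 + 3)               00000011
step 7: eval (v3 < (2 + (element // 2))) 00000011
step 8: v0 <- v3                     11111111
step 9: v3 <- -7                     11111111

Answer: 10 steps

v0: 4,4,4,4,4,4,7,7
v3: -7,-7,-7,-7,-7,-7,-7,-7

steps = 10; useful = 62; efficiency = 62/80 = 31/40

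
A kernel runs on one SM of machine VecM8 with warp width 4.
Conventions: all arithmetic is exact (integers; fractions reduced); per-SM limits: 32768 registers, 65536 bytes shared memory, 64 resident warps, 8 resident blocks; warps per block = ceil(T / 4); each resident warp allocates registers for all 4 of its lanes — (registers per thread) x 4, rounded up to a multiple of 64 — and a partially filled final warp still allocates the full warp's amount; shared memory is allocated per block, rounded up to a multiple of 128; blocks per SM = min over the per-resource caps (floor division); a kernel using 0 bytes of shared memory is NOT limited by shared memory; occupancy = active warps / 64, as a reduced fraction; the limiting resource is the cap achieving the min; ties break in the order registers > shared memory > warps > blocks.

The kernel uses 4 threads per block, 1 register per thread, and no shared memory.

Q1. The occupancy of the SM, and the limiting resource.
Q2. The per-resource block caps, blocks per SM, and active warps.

Answer: occupancy 1/8, limited by blocks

registers: 512 blocks
shared memory: no limit (kernel uses none)
warps: 64 blocks
blocks: 8 blocks

Answer: 8 blocks, 8 active warps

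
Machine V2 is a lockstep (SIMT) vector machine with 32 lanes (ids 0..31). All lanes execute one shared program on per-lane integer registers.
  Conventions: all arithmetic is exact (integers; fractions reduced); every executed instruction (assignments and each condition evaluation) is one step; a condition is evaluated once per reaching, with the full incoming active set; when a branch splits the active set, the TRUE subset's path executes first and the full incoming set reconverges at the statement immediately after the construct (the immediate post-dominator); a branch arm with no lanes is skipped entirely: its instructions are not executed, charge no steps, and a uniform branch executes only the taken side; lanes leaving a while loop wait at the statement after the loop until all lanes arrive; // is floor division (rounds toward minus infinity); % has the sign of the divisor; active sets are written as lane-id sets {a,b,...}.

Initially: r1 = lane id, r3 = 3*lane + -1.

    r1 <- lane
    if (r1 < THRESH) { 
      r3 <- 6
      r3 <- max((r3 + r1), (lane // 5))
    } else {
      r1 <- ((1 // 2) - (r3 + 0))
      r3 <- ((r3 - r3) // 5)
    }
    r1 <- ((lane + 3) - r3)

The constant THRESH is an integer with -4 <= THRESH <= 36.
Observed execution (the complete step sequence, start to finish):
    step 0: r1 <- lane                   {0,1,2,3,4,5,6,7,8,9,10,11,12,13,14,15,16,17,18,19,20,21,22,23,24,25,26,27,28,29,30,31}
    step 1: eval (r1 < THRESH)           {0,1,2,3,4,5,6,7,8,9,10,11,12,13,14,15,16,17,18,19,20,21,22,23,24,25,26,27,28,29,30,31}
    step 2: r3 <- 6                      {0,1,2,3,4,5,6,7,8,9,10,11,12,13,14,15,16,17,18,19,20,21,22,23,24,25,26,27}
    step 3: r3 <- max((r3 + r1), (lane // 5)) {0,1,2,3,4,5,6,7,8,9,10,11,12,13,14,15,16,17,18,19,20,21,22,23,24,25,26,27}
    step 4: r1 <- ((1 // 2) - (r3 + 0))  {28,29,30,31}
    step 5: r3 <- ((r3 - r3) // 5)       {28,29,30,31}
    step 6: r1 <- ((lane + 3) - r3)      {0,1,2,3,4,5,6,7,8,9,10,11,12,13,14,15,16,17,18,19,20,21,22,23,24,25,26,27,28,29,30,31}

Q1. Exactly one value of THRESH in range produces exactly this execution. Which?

Answer: THRESH = 28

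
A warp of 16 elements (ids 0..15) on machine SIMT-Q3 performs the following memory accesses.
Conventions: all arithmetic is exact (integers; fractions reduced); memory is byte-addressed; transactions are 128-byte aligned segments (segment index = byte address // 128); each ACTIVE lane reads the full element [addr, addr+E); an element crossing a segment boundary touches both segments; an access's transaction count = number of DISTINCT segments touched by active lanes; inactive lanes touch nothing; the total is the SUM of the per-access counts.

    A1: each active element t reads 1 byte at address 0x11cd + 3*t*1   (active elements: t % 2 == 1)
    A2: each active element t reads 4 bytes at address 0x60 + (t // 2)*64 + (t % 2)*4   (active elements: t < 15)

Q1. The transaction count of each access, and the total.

A1: 1 transaction
A2: 5 transactions

Answer: 1,5; total 6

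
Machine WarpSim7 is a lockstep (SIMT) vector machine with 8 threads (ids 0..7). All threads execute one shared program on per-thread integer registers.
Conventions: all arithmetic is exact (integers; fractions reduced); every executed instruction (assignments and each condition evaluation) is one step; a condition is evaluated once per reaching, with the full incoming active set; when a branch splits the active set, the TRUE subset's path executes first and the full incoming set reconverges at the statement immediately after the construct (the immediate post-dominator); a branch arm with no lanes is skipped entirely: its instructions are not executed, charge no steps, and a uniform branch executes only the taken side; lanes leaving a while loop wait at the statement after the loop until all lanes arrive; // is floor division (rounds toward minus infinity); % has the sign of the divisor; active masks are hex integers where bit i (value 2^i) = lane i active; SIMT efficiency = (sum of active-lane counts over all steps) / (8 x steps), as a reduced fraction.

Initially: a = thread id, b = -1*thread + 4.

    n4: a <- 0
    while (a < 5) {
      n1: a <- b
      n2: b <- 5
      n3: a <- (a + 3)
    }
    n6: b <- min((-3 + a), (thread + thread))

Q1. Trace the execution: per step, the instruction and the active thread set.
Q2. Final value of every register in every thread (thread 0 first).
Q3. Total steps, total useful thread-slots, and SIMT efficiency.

step 0: a <- 0                       0xff
step 1: eval (a < 5)                 0xff
step 2: a <- b                       0xff
step 3: b <- 5                       0xff
step 4: a <- (a + 3)                 0xff
step 5: eval (a < 5)                 0xff
step 6: a <- b                       0xf8
step 7: b <- 5                       0xf8
step 8: a <- (a + 3)                 0xf8
step 9: eval (a < 5)                 0xf8
step 10: b <- min((-3 + a), (thread + thread)) 0xff

Answer: 11 steps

a: 7,6,5,8,8,8,8,8
b: 0,2,2,5,5,5,5,5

steps = 11; useful = 76; efficiency = 76/88 = 19/22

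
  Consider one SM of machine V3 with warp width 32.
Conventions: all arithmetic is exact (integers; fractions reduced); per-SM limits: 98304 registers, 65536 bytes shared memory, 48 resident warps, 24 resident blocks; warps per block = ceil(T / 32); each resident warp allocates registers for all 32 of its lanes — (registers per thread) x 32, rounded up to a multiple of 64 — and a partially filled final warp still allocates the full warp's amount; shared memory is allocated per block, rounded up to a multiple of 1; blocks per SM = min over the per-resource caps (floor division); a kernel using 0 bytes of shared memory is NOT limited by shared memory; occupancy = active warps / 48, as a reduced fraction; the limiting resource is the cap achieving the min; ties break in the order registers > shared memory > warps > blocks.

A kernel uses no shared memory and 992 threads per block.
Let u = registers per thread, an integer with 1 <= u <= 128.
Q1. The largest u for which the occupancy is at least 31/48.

Answer: u = 98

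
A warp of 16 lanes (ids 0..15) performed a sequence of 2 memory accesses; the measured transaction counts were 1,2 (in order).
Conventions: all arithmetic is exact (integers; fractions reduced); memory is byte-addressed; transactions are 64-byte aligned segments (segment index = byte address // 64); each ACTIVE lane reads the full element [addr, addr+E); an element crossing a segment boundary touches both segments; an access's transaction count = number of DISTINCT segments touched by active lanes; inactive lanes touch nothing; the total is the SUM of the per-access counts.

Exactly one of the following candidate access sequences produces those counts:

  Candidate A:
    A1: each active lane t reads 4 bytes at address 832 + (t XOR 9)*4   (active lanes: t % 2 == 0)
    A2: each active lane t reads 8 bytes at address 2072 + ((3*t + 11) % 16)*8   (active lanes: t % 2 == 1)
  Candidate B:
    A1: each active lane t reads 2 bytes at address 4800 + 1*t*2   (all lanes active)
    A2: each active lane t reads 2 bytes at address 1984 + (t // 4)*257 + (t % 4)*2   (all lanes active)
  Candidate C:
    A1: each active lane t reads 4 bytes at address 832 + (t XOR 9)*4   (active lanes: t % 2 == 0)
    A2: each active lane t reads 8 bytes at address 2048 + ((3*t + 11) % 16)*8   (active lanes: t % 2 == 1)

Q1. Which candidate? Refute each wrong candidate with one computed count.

A: A2 gives 3 transactions, not 2
B: A2 gives 4 transactions, not 2
C: all counts match (1,2)

Answer: C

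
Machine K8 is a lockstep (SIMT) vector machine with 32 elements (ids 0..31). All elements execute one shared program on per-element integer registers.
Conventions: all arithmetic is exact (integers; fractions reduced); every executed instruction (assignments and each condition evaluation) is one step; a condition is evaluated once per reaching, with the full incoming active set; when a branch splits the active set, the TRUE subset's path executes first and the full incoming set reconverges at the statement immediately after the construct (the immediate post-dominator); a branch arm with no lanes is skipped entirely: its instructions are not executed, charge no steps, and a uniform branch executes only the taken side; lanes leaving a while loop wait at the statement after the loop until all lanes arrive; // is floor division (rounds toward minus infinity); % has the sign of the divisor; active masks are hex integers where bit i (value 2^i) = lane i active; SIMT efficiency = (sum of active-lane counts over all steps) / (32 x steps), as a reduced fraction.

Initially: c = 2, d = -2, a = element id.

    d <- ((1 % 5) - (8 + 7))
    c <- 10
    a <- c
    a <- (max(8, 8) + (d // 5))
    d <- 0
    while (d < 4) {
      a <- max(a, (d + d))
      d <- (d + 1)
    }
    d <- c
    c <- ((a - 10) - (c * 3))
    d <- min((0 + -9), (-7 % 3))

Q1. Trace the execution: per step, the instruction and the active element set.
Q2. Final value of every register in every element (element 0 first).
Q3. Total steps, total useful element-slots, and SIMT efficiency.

step 0: d <- ((1 % 5) - (8 + 7))     0xffffffff
step 1: c <- 10                      0xffffffff
step 2: a <- c                       0xffffffff
step 3: a <- (max(8, 8) + (d // 5))  0xffffffff
step 4: d <- 0                       0xffffffff
step 5: eval (d < 4)                 0xffffffff
step 6: a <- max(a, (d + d))         0xffffffff
step 7: d <- (d + 1)                 0xffffffff
step 8: eval (d < 4)                 0xffffffff
step 9: a <- max(a, (d + d))         0xffffffff
step 10: d <- (d + 1)                 0xffffffff
step 11: eval (d < 4)                 0xffffffff
step 12: a <- max(a, (d + d))         0xffffffff
step 13: d <- (d + 1)                 0xffffffff
step 14: eval (d < 4)                 0xffffffff
step 15: a <- max(a, (d + d))         0xffffffff
step 16: d <- (d + 1)                 0xffffffff
step 17: eval (d < 4)                 0xffffffff
step 18: d <- c                       0xffffffff
step 19: c <- ((a - 10) - (c * 3))    0xffffffff
step 20: d <- min((0 + -9), (-7 % 3)) 0xffffffff

Answer: 21 steps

c: -34,-34,-34,-34,-34,-34,-34,-34,-34,-34,-34,-34,-34,-34,-34,-34,-34,-34,-34,-34,-34,-34,-34,-34,-34,-34,-34,-34,-34,-34,-34,-34
d: -9,-9,-9,-9,-9,-9,-9,-9,-9,-9,-9,-9,-9,-9,-9,-9,-9,-9,-9,-9,-9,-9,-9,-9,-9,-9,-9,-9,-9,-9,-9,-9
a: 6,6,6,6,6,6,6,6,6,6,6,6,6,6,6,6,6,6,6,6,6,6,6,6,6,6,6,6,6,6,6,6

steps = 21; useful = 672; efficiency = 672/672 = 1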